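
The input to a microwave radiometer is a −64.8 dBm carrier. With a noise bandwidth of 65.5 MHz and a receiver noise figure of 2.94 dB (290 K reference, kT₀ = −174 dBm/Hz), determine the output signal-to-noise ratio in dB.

28.1 dB

Noise floor: N = −174 + 10 log₁₀(B) + NF
10 log₁₀(6.55×10⁷) = 78.16 dB
N = −174 + 78.16 + 2.94 = −92.90 dBm
SNR = P_sig − N = −64.8 − (−92.90) = 28.10 dB → 28.1 dB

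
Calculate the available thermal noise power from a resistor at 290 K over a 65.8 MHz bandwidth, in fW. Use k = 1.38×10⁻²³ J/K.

263 fW

P_n = kTB = 1.38×10⁻²³ × 290 × 6.58×10⁷ = 2.63×10⁻¹³ W = 263 fW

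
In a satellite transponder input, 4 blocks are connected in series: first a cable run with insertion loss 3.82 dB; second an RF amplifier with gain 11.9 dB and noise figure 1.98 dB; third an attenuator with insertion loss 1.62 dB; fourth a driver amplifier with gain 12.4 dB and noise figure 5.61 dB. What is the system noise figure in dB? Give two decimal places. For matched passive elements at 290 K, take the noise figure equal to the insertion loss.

Convert to linear (a loss of L dB is a gain of −L dB): F_i = 10^(NF_i/10), G_i = 10^(G_i,dB/10)
  Stage 1: F_1 = 10^(3.82/10) = 2.410, G_1 = 10^(−3.82/10) = 0.4150
  Stage 2: F_2 = 10^(1.98/10) = 1.578, G_2 = 10^(11.9/10) = 15.49
  Stage 3: F_3 = 10^(1.62/10) = 1.452, G_3 = 10^(−1.62/10) = 0.6887
  Stage 4: F_4 = 10^(5.61/10) = 3.639, G_4 = 10^(12.4/10) = 17.38
Friis cascade:
  F = 2.410 + (1.578 − 1)/0.4150 + (1.452 − 1)/6.427 + (3.639 − 1)/4.426 = 4.469
NF = 10 log₁₀(4.469) = 6.50 dB

6.50 dB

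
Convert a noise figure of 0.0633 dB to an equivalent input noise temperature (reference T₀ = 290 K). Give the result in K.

4.26 K

F = 10^(0.0633/10) = 1.01468
T_e = (F − 1)·T₀ = (1.01468 − 1) × 290 = 4.26 K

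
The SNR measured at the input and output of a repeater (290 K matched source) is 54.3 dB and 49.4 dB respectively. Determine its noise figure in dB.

NF (dB) = SNR_in(dB) − SNR_out(dB) when the source is at T₀
NF = 54.3 − 49.4 = 4.9 dB

4.9 dB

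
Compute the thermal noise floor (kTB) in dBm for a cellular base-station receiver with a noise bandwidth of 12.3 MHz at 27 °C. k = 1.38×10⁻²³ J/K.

T = 27 °C + 273.15 = 300.15 K
P_n = kTB = 1.38×10⁻²³ × 300.15 × 1.23×10⁷ = 5.09×10⁻¹⁴ W
In dBm: 10 log₁₀(5.09×10⁻¹⁴ / 10⁻³) = −102.9 dBm

−102.9 dBm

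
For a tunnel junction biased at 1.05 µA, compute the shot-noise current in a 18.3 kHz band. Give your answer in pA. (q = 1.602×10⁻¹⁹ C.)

I_n = √(2qI·B)
2qI·B = 2 × 1.602×10⁻¹⁹ × 1.05×10⁻⁶ × 1.83×10⁴ = 6.16×10⁻²¹ A²
I_n = √(6.16×10⁻²¹) = 7.85×10⁻¹¹ A = 78.5 pA

78.5 pA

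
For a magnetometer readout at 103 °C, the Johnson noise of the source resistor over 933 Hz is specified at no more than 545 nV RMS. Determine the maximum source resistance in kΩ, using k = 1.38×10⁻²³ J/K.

T = 103 °C + 273.15 = 376.15 K
Johnson–Nyquist: V_n = √(4kTRB) ⇒ R = V_n² / (4kTB)
4kTB = 4 × 1.38×10⁻²³ × 376.15 × 9.33×10² = 1.94×10⁻¹⁷
R = (5.45×10⁻⁷)² / 1.94×10⁻¹⁷ = 1.53×10⁴ Ω = 15.3 kΩ

15.3 kΩ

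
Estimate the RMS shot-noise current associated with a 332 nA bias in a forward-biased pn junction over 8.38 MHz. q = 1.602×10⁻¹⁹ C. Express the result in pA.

I_n = √(2qI·B)
2qI·B = 2 × 1.602×10⁻¹⁹ × 3.32×10⁻⁷ × 8.38×10⁶ = 8.91×10⁻¹⁹ A²
I_n = √(8.91×10⁻¹⁹) = 9.44×10⁻¹⁰ A = 944 pA

944 pA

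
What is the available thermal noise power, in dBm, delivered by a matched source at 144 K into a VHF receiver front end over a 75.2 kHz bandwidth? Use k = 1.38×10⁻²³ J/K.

−128.3 dBm

P_n = kTB = 1.38×10⁻²³ × 144 × 7.52×10⁴ = 1.49×10⁻¹⁶ W
In dBm: 10 log₁₀(1.49×10⁻¹⁶ / 10⁻³) = −128.3 dBm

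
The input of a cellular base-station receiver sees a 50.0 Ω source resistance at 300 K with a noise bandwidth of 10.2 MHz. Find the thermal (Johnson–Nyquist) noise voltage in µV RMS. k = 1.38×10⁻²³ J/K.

V_n = √(4kTRB)
4kTRB = 4 × 1.38×10⁻²³ × 300 × 5.00×10¹ × 1.02×10⁷ = 8.45×10⁻¹² V²
V_n = √(8.45×10⁻¹²) = 2.91×10⁻⁶ V = 2.91 µV

2.91 µV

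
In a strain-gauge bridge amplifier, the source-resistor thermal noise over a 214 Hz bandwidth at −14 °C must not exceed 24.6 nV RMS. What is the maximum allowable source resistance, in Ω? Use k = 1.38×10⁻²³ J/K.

T = −14 °C + 273.15 = 259.15 K
Johnson–Nyquist: V_n = √(4kTRB) ⇒ R = V_n² / (4kTB)
4kTB = 4 × 1.38×10⁻²³ × 259.15 × 2.14×10² = 3.06×10⁻¹⁸
R = (2.46×10⁻⁸)² / 3.06×10⁻¹⁸ = 1.98×10² Ω = 198 Ω

198 Ω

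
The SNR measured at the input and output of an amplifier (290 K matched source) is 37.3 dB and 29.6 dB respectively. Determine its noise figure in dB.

7.7 dB

NF (dB) = SNR_in(dB) − SNR_out(dB) when the source is at T₀
NF = 37.3 − 29.6 = 7.7 dB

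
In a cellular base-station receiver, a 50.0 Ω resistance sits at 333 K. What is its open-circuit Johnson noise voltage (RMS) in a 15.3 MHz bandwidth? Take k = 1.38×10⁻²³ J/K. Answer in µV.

V_n = √(4kTRB)
4kTRB = 4 × 1.38×10⁻²³ × 333 × 5.00×10¹ × 1.53×10⁷ = 1.41×10⁻¹¹ V²
V_n = √(1.41×10⁻¹¹) = 3.75×10⁻⁶ V = 3.75 µV

3.75 µV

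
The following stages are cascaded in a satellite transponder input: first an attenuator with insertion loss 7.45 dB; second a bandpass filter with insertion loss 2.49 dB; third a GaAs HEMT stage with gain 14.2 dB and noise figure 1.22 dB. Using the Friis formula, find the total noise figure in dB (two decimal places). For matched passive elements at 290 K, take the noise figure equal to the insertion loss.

Convert to linear (a loss of L dB is a gain of −L dB): F_i = 10^(NF_i/10), G_i = 10^(G_i,dB/10)
  Stage 1: F_1 = 10^(7.45/10) = 5.559, G_1 = 10^(−7.45/10) = 0.1799
  Stage 2: F_2 = 10^(2.49/10) = 1.774, G_2 = 10^(−2.49/10) = 0.5636
  Stage 3: F_3 = 10^(1.22/10) = 1.324, G_3 = 10^(14.2/10) = 26.30
Friis cascade:
  F = 5.559 + (1.774 − 1)/0.1799 + (1.324 − 1)/0.1014 = 13.06
NF = 10 log₁₀(13.06) = 11.16 dB

11.16 dB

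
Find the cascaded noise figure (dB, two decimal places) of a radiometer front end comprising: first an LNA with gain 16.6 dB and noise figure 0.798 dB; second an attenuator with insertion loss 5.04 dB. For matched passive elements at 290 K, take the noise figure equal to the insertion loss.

Convert to linear (a loss of L dB is a gain of −L dB): F_i = 10^(NF_i/10), G_i = 10^(G_i,dB/10)
  Stage 1: F_1 = 10^(0.798/10) = 1.202, G_1 = 10^(16.6/10) = 45.71
  Stage 2: F_2 = 10^(5.04/10) = 3.192, G_2 = 10^(−5.04/10) = 0.3133
Friis cascade:
  F = 1.202 + (3.192 − 1)/45.71 = 1.250
NF = 10 log₁₀(1.250) = 0.97 dB

0.97 dB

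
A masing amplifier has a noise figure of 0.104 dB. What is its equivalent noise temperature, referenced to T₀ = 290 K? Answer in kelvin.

F = 10^(0.104/10) = 1.02424
T_e = (F − 1)·T₀ = (1.02424 − 1) × 290 = 7.03 K

7.03 K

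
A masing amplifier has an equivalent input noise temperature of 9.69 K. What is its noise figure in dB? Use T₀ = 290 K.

0.143 dB

F = 1 + T_e/T₀ = 1 + 9.69/290 = 1.03341
NF = 10 log₁₀(1.03341) = 0.143 dB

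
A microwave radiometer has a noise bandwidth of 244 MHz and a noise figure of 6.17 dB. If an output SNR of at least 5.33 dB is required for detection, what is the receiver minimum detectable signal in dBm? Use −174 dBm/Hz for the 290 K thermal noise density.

−78.6 dBm

Sensitivity = −174 + 10 log₁₀(B) + NF + SNR_min
= −174 + 83.87 + 6.17 + 5.33
= −78.63 dBm → −78.6 dBm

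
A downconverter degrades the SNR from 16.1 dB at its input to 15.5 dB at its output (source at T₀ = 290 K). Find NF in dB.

NF (dB) = SNR_in(dB) − SNR_out(dB) when the source is at T₀
NF = 16.1 − 15.5 = 0.6 dB

0.6 dB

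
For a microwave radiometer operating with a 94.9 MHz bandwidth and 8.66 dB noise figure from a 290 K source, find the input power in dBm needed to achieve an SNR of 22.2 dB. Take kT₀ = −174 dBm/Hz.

Sensitivity = −174 + 10 log₁₀(B) + NF + SNR_min
= −174 + 79.77 + 8.66 + 22.2
= −63.37 dBm → −63.4 dBm

−63.4 dBm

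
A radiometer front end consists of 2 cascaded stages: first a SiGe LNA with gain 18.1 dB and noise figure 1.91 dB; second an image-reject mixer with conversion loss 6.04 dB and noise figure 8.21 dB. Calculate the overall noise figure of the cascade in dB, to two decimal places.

2.15 dB

Convert to linear (a loss of L dB is a gain of −L dB): F_i = 10^(NF_i/10), G_i = 10^(G_i,dB/10)
  Stage 1: F_1 = 10^(1.91/10) = 1.552, G_1 = 10^(18.1/10) = 64.57
  Stage 2: F_2 = 10^(8.21/10) = 6.622, G_2 = 10^(−6.04/10) = 0.2489
Friis cascade:
  F = 1.552 + (6.622 − 1)/64.57 = 1.639
NF = 10 log₁₀(1.639) = 2.15 dB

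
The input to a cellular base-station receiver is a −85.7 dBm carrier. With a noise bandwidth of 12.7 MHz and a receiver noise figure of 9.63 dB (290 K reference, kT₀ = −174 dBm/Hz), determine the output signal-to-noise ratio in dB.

7.6 dB

Noise floor: N = −174 + 10 log₁₀(B) + NF
10 log₁₀(1.27×10⁷) = 71.04 dB
N = −174 + 71.04 + 9.63 = −93.33 dBm
SNR = P_sig − N = −85.7 − (−93.33) = 7.63 dB → 7.6 dB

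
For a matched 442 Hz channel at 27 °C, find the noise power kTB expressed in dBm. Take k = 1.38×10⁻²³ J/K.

−147.4 dBm

T = 27 °C + 273.15 = 300.15 K
P_n = kTB = 1.38×10⁻²³ × 300.15 × 4.42×10² = 1.83×10⁻¹⁸ W
In dBm: 10 log₁₀(1.83×10⁻¹⁸ / 10⁻³) = −147.4 dBm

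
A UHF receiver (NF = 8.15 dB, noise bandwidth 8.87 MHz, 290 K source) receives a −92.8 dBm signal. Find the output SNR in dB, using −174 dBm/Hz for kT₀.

Noise floor: N = −174 + 10 log₁₀(B) + NF
10 log₁₀(8.87×10⁶) = 69.48 dB
N = −174 + 69.48 + 8.15 = −96.37 dBm
SNR = P_sig − N = −92.8 − (−96.37) = 3.57 dB → 3.6 dB

3.6 dB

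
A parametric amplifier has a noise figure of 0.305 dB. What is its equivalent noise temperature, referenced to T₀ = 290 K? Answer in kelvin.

21.1 K

F = 10^(0.305/10) = 1.07275
T_e = (F − 1)·T₀ = (1.07275 − 1) × 290 = 21.1 K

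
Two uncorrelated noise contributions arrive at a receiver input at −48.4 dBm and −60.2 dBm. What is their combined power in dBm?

Convert to linear, add, convert back:
P₁ = 1.45×10⁻⁸ W, P₂ = 9.55×10⁻¹⁰ W
P_tot = 1.54×10⁻⁸ W → 10 log₁₀(P_tot / 10⁻³) = −48.1 dBm

−48.1 dBm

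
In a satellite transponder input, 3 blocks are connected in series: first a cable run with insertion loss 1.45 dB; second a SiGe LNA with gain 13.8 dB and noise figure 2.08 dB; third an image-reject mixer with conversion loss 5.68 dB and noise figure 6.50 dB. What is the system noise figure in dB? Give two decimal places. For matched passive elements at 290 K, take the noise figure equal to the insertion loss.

3.90 dB

Convert to linear (a loss of L dB is a gain of −L dB): F_i = 10^(NF_i/10), G_i = 10^(G_i,dB/10)
  Stage 1: F_1 = 10^(1.45/10) = 1.396, G_1 = 10^(−1.45/10) = 0.7161
  Stage 2: F_2 = 10^(2.08/10) = 1.614, G_2 = 10^(13.8/10) = 23.99
  Stage 3: F_3 = 10^(6.50/10) = 4.467, G_3 = 10^(−5.68/10) = 0.2704
Friis cascade:
  F = 1.396 + (1.614 − 1)/0.7161 + (4.467 − 1)/17.18 = 2.456
NF = 10 log₁₀(2.456) = 3.90 dB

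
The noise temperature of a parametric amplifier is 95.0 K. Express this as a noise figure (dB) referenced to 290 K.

F = 1 + T_e/T₀ = 1 + 95.0/290 = 1.32759
NF = 10 log₁₀(1.32759) = 1.23 dB

1.23 dB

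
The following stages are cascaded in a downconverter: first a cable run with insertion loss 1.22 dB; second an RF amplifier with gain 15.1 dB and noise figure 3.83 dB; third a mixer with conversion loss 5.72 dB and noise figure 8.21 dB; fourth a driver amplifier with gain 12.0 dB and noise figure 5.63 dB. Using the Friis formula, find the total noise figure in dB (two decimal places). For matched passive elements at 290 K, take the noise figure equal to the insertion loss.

Convert to linear (a loss of L dB is a gain of −L dB): F_i = 10^(NF_i/10), G_i = 10^(G_i,dB/10)
  Stage 1: F_1 = 10^(1.22/10) = 1.324, G_1 = 10^(−1.22/10) = 0.7551
  Stage 2: F_2 = 10^(3.83/10) = 2.415, G_2 = 10^(15.1/10) = 32.36
  Stage 3: F_3 = 10^(8.21/10) = 6.622, G_3 = 10^(−5.72/10) = 0.2679
  Stage 4: F_4 = 10^(5.63/10) = 3.656, G_4 = 10^(12.0/10) = 15.85
Friis cascade:
  F = 1.324 + (2.415 − 1)/0.7551 + (6.622 − 1)/24.43 + (3.656 − 1)/6.546 = 3.835
NF = 10 log₁₀(3.835) = 5.84 dB

5.84 dB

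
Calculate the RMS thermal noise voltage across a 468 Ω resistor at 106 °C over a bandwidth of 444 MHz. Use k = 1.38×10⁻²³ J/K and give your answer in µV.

65.9 µV

T = 106 °C + 273.15 = 379.15 K
V_n = √(4kTRB)
4kTRB = 4 × 1.38×10⁻²³ × 379.15 × 4.68×10² × 4.44×10⁸ = 4.35×10⁻⁹ V²
V_n = √(4.35×10⁻⁹) = 6.59×10⁻⁵ V = 65.9 µV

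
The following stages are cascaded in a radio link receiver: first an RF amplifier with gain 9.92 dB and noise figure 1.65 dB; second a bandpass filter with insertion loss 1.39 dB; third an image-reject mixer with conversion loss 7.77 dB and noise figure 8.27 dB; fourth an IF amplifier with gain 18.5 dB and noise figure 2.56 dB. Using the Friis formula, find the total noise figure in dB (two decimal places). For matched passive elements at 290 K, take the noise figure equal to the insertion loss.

Convert to linear (a loss of L dB is a gain of −L dB): F_i = 10^(NF_i/10), G_i = 10^(G_i,dB/10)
  Stage 1: F_1 = 10^(1.65/10) = 1.462, G_1 = 10^(9.92/10) = 9.817
  Stage 2: F_2 = 10^(1.39/10) = 1.377, G_2 = 10^(−1.39/10) = 0.7261
  Stage 3: F_3 = 10^(8.27/10) = 6.714, G_3 = 10^(−7.77/10) = 0.1671
  Stage 4: F_4 = 10^(2.56/10) = 1.803, G_4 = 10^(18.5/10) = 70.79
Friis cascade:
  F = 1.462 + (1.377 − 1)/9.817 + (6.714 − 1)/7.129 + (1.803 − 1)/1.191 = 2.976
NF = 10 log₁₀(2.976) = 4.74 dB

4.74 dB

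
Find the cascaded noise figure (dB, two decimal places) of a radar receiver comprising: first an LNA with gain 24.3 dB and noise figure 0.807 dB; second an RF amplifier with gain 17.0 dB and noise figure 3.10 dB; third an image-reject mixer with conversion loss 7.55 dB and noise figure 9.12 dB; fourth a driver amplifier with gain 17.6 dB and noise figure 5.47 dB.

0.83 dB

Convert to linear (a loss of L dB is a gain of −L dB): F_i = 10^(NF_i/10), G_i = 10^(G_i,dB/10)
  Stage 1: F_1 = 10^(0.807/10) = 1.204, G_1 = 10^(24.3/10) = 269.2
  Stage 2: F_2 = 10^(3.10/10) = 2.042, G_2 = 10^(17.0/10) = 50.12
  Stage 3: F_3 = 10^(9.12/10) = 8.166, G_3 = 10^(−7.55/10) = 0.1758
  Stage 4: F_4 = 10^(5.47/10) = 3.524, G_4 = 10^(17.6/10) = 57.54
Friis cascade:
  F = 1.204 + (2.042 − 1)/269.2 + (8.166 − 1)/1.349×10⁴ + (3.524 − 1)/2371 = 1.210
NF = 10 log₁₀(1.210) = 0.83 dB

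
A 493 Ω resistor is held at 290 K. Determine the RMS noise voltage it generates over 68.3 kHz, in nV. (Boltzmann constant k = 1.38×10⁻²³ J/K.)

734 nV

V_n = √(4kTRB)
4kTRB = 4 × 1.38×10⁻²³ × 290 × 4.93×10² × 6.83×10⁴ = 5.39×10⁻¹³ V²
V_n = √(5.39×10⁻¹³) = 7.34×10⁻⁷ V = 734 nV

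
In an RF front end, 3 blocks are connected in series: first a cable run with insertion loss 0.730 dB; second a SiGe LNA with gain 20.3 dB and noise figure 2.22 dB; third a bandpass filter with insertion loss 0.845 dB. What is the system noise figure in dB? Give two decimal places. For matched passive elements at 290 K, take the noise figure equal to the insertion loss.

2.96 dB

Convert to linear (a loss of L dB is a gain of −L dB): F_i = 10^(NF_i/10), G_i = 10^(G_i,dB/10)
  Stage 1: F_1 = 10^(0.730/10) = 1.183, G_1 = 10^(−0.730/10) = 0.8453
  Stage 2: F_2 = 10^(2.22/10) = 1.667, G_2 = 10^(20.3/10) = 107.2
  Stage 3: F_3 = 10^(0.845/10) = 1.215, G_3 = 10^(−0.845/10) = 0.8232
Friis cascade:
  F = 1.183 + (1.667 − 1)/0.8453 + (1.215 − 1)/90.57 = 1.975
NF = 10 log₁₀(1.975) = 2.96 dB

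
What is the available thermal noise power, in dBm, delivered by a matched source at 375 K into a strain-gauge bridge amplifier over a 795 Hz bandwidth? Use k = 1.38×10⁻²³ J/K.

−143.9 dBm

P_n = kTB = 1.38×10⁻²³ × 375 × 7.95×10² = 4.11×10⁻¹⁸ W
In dBm: 10 log₁₀(4.11×10⁻¹⁸ / 10⁻³) = −143.9 dBm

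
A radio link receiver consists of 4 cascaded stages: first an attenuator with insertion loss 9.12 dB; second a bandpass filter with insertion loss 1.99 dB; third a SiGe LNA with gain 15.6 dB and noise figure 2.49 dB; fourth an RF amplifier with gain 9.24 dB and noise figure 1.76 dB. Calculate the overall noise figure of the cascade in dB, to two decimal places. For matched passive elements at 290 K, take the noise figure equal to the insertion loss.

Convert to linear (a loss of L dB is a gain of −L dB): F_i = 10^(NF_i/10), G_i = 10^(G_i,dB/10)
  Stage 1: F_1 = 10^(9.12/10) = 8.166, G_1 = 10^(−9.12/10) = 0.1225
  Stage 2: F_2 = 10^(1.99/10) = 1.581, G_2 = 10^(−1.99/10) = 0.6324
  Stage 3: F_3 = 10^(2.49/10) = 1.774, G_3 = 10^(15.6/10) = 36.31
  Stage 4: F_4 = 10^(1.76/10) = 1.500, G_4 = 10^(9.24/10) = 8.395
Friis cascade:
  F = 8.166 + (1.581 − 1)/0.1225 + (1.774 − 1)/0.07745 + (1.500 − 1)/2.812 = 23.09
NF = 10 log₁₀(23.09) = 13.63 dB

13.63 dB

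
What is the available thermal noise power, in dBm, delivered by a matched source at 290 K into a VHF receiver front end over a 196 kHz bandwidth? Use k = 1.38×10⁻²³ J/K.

−121.1 dBm

P_n = kTB = 1.38×10⁻²³ × 290 × 1.96×10⁵ = 7.84×10⁻¹⁶ W
In dBm: 10 log₁₀(7.84×10⁻¹⁶ / 10⁻³) = −121.1 dBm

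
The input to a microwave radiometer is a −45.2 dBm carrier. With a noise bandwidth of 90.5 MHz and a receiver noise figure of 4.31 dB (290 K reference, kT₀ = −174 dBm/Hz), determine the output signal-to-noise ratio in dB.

44.9 dB

Noise floor: N = −174 + 10 log₁₀(B) + NF
10 log₁₀(9.05×10⁷) = 79.57 dB
N = −174 + 79.57 + 4.31 = −90.12 dBm
SNR = P_sig − N = −45.2 − (−90.12) = 44.92 dB → 44.9 dB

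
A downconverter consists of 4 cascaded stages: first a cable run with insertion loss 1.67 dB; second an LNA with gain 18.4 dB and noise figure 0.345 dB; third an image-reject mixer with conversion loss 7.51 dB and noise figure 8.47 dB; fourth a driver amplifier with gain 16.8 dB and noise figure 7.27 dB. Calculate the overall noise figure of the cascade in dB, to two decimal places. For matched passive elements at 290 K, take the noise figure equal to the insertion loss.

Convert to linear (a loss of L dB is a gain of −L dB): F_i = 10^(NF_i/10), G_i = 10^(G_i,dB/10)
  Stage 1: F_1 = 10^(1.67/10) = 1.469, G_1 = 10^(−1.67/10) = 0.6808
  Stage 2: F_2 = 10^(0.345/10) = 1.083, G_2 = 10^(18.4/10) = 69.18
  Stage 3: F_3 = 10^(8.47/10) = 7.031, G_3 = 10^(−7.51/10) = 0.1774
  Stage 4: F_4 = 10^(7.27/10) = 5.333, G_4 = 10^(16.8/10) = 47.86
Friis cascade:
  F = 1.469 + (1.083 − 1)/0.6808 + (7.031 − 1)/47.10 + (5.333 − 1)/8.356 = 2.237
NF = 10 log₁₀(2.237) = 3.50 dB

3.50 dB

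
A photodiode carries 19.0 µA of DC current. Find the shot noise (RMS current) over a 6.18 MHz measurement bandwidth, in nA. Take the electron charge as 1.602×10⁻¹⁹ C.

I_n = √(2qI·B)
2qI·B = 2 × 1.602×10⁻¹⁹ × 1.90×10⁻⁵ × 6.18×10⁶ = 3.76×10⁻¹⁷ A²
I_n = √(3.76×10⁻¹⁷) = 6.13×10⁻⁹ A = 6.13 nA

6.13 nA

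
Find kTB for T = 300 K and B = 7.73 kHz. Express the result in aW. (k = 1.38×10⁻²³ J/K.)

32.0 aW

P_n = kTB = 1.38×10⁻²³ × 300 × 7.73×10³ = 3.20×10⁻¹⁷ W = 32.0 aW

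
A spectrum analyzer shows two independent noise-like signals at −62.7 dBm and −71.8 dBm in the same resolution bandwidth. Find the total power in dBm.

Convert to linear, add, convert back:
P₁ = 5.37×10⁻¹⁰ W, P₂ = 6.61×10⁻¹¹ W
P_tot = 6.03×10⁻¹⁰ W → 10 log₁₀(P_tot / 10⁻³) = −62.2 dBm

−62.2 dBm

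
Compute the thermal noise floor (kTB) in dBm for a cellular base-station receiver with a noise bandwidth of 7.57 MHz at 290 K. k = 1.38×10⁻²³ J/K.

P_n = kTB = 1.38×10⁻²³ × 290 × 7.57×10⁶ = 3.03×10⁻¹⁴ W
In dBm: 10 log₁₀(3.03×10⁻¹⁴ / 10⁻³) = −105.2 dBm

−105.2 dBm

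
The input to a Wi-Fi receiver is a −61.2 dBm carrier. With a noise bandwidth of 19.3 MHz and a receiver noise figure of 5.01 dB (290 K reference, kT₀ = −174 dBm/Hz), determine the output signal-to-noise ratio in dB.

34.9 dB

Noise floor: N = −174 + 10 log₁₀(B) + NF
10 log₁₀(1.93×10⁷) = 72.86 dB
N = −174 + 72.86 + 5.01 = −96.13 dBm
SNR = P_sig − N = −61.2 − (−96.13) = 34.93 dB → 34.9 dB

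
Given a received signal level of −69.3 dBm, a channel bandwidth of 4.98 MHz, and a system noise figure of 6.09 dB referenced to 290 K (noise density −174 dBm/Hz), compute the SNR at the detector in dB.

Noise floor: N = −174 + 10 log₁₀(B) + NF
10 log₁₀(4.98×10⁶) = 66.97 dB
N = −174 + 66.97 + 6.09 = −100.94 dBm
SNR = P_sig − N = −69.3 − (−100.94) = 31.64 dB → 31.6 dB

31.6 dB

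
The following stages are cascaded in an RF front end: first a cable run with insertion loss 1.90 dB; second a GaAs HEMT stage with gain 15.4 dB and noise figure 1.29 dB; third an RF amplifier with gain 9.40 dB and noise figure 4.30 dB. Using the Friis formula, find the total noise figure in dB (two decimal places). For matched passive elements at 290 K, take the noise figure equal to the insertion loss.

3.34 dB

Convert to linear (a loss of L dB is a gain of −L dB): F_i = 10^(NF_i/10), G_i = 10^(G_i,dB/10)
  Stage 1: F_1 = 10^(1.90/10) = 1.549, G_1 = 10^(−1.90/10) = 0.6457
  Stage 2: F_2 = 10^(1.29/10) = 1.346, G_2 = 10^(15.4/10) = 34.67
  Stage 3: F_3 = 10^(4.30/10) = 2.692, G_3 = 10^(9.40/10) = 8.710
Friis cascade:
  F = 1.549 + (1.346 − 1)/0.6457 + (2.692 − 1)/22.39 = 2.160
NF = 10 log₁₀(2.160) = 3.34 dB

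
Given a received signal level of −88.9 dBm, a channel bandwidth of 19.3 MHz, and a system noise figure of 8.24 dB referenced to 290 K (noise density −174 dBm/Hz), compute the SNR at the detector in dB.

Noise floor: N = −174 + 10 log₁₀(B) + NF
10 log₁₀(1.93×10⁷) = 72.86 dB
N = −174 + 72.86 + 8.24 = −92.90 dBm
SNR = P_sig − N = −88.9 − (−92.90) = 4.00 dB → 4.0 dB

4.0 dB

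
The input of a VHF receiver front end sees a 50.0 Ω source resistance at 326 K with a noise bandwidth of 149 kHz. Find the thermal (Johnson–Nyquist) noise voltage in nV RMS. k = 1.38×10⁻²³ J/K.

V_n = √(4kTRB)
4kTRB = 4 × 1.38×10⁻²³ × 326 × 5.00×10¹ × 1.49×10⁵ = 1.34×10⁻¹³ V²
V_n = √(1.34×10⁻¹³) = 3.66×10⁻⁷ V = 366 nV

366 nV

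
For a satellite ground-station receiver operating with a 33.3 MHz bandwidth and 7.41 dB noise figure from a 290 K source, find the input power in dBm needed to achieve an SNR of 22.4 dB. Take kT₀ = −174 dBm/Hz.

−69.0 dBm

Sensitivity = −174 + 10 log₁₀(B) + NF + SNR_min
= −174 + 75.22 + 7.41 + 22.4
= −68.97 dBm → −69.0 dBm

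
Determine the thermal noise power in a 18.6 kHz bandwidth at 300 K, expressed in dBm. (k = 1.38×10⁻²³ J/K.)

P_n = kTB = 1.38×10⁻²³ × 300 × 1.86×10⁴ = 7.70×10⁻¹⁷ W
In dBm: 10 log₁₀(7.70×10⁻¹⁷ / 10⁻³) = −131.1 dBm

−131.1 dBm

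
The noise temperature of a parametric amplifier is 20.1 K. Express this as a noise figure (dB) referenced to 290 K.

0.291 dB

F = 1 + T_e/T₀ = 1 + 20.1/290 = 1.06931
NF = 10 log₁₀(1.06931) = 0.291 dB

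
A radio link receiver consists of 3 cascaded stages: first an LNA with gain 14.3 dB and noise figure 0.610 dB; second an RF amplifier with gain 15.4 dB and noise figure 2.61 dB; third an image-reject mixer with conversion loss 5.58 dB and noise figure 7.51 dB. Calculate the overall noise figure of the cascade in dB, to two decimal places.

0.74 dB

Convert to linear (a loss of L dB is a gain of −L dB): F_i = 10^(NF_i/10), G_i = 10^(G_i,dB/10)
  Stage 1: F_1 = 10^(0.610/10) = 1.151, G_1 = 10^(14.3/10) = 26.92
  Stage 2: F_2 = 10^(2.61/10) = 1.824, G_2 = 10^(15.4/10) = 34.67
  Stage 3: F_3 = 10^(7.51/10) = 5.636, G_3 = 10^(−5.58/10) = 0.2767
Friis cascade:
  F = 1.151 + (1.824 − 1)/26.92 + (5.636 − 1)/933.3 = 1.186
NF = 10 log₁₀(1.186) = 0.74 dB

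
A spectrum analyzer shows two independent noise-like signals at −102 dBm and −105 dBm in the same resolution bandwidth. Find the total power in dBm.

−100.2 dBm

Convert to linear, add, convert back:
P₁ = 6.31×10⁻¹⁴ W, P₂ = 3.16×10⁻¹⁴ W
P_tot = 9.47×10⁻¹⁴ W → 10 log₁₀(P_tot / 10⁻³) = −100.2 dBm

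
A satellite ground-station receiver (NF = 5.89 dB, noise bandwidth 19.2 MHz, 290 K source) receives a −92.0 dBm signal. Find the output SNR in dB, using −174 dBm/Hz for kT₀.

3.3 dB

Noise floor: N = −174 + 10 log₁₀(B) + NF
10 log₁₀(1.92×10⁷) = 72.83 dB
N = −174 + 72.83 + 5.89 = −95.28 dBm
SNR = P_sig − N = −92.0 − (−95.28) = 3.28 dB → 3.3 dB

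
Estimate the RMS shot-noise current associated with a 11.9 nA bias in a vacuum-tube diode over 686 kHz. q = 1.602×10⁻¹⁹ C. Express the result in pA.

I_n = √(2qI·B)
2qI·B = 2 × 1.602×10⁻¹⁹ × 1.19×10⁻⁸ × 6.86×10⁵ = 2.62×10⁻²¹ A²
I_n = √(2.62×10⁻²¹) = 5.11×10⁻¹¹ A = 51.1 pA

51.1 pA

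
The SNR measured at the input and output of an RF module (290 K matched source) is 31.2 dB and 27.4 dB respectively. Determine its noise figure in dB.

3.8 dB

NF (dB) = SNR_in(dB) − SNR_out(dB) when the source is at T₀
NF = 31.2 − 27.4 = 3.8 dB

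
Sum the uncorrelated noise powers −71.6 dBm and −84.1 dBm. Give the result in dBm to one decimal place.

Convert to linear, add, convert back:
P₁ = 6.92×10⁻¹¹ W, P₂ = 3.89×10⁻¹² W
P_tot = 7.31×10⁻¹¹ W → 10 log₁₀(P_tot / 10⁻³) = −71.4 dBm

−71.4 dBm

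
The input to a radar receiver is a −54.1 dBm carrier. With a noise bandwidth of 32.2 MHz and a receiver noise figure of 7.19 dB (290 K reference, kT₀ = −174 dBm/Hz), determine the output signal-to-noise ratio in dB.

37.6 dB

Noise floor: N = −174 + 10 log₁₀(B) + NF
10 log₁₀(3.22×10⁷) = 75.08 dB
N = −174 + 75.08 + 7.19 = −91.73 dBm
SNR = P_sig − N = −54.1 − (−91.73) = 37.63 dB → 37.6 dB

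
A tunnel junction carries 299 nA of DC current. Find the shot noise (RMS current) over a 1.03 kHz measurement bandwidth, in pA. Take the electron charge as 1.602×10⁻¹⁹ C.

I_n = √(2qI·B)
2qI·B = 2 × 1.602×10⁻¹⁹ × 2.99×10⁻⁷ × 1.03×10³ = 9.87×10⁻²³ A²
I_n = √(9.87×10⁻²³) = 9.93×10⁻¹² A = 9.93 pA

9.93 pA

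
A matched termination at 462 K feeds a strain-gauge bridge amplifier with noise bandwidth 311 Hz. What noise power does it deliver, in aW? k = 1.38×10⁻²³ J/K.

1.98 aW

P_n = kTB = 1.38×10⁻²³ × 462 × 3.11×10² = 1.98×10⁻¹⁸ W = 1.98 aW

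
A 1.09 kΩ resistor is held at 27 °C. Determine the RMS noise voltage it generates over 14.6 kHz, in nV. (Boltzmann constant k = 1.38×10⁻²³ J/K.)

513 nV

T = 27 °C + 273.15 = 300.15 K
V_n = √(4kTRB)
4kTRB = 4 × 1.38×10⁻²³ × 300.15 × 1.09×10³ × 1.46×10⁴ = 2.64×10⁻¹³ V²
V_n = √(2.64×10⁻¹³) = 5.13×10⁻⁷ V = 513 nV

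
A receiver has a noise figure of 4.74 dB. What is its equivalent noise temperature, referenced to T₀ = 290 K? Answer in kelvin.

574 K

F = 10^(4.74/10) = 2.97852
T_e = (F − 1)·T₀ = (2.97852 − 1) × 290 = 574 K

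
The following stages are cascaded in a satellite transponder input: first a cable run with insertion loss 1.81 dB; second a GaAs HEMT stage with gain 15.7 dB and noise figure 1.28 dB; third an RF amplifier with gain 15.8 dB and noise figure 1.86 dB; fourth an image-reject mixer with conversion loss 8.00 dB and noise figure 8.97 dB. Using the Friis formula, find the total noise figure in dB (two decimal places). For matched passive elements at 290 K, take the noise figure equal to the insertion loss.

Convert to linear (a loss of L dB is a gain of −L dB): F_i = 10^(NF_i/10), G_i = 10^(G_i,dB/10)
  Stage 1: F_1 = 10^(1.81/10) = 1.517, G_1 = 10^(−1.81/10) = 0.6592
  Stage 2: F_2 = 10^(1.28/10) = 1.343, G_2 = 10^(15.7/10) = 37.15
  Stage 3: F_3 = 10^(1.86/10) = 1.535, G_3 = 10^(15.8/10) = 38.02
  Stage 4: F_4 = 10^(8.97/10) = 7.889, G_4 = 10^(−8.00/10) = 0.1585
Friis cascade:
  F = 1.517 + (1.343 − 1)/0.6592 + (1.535 − 1)/24.49 + (7.889 − 1)/931.1 = 2.066
NF = 10 log₁₀(2.066) = 3.15 dB

3.15 dB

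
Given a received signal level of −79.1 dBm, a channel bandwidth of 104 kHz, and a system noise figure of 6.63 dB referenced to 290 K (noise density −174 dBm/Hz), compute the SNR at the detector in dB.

38.1 dB

Noise floor: N = −174 + 10 log₁₀(B) + NF
10 log₁₀(1.04×10⁵) = 50.17 dB
N = −174 + 50.17 + 6.63 = −117.20 dBm
SNR = P_sig − N = −79.1 − (−117.20) = 38.10 dB → 38.1 dB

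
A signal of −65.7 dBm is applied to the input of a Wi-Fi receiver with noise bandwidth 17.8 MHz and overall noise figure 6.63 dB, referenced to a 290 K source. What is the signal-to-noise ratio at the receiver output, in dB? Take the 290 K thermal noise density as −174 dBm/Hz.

29.2 dB

Noise floor: N = −174 + 10 log₁₀(B) + NF
10 log₁₀(1.78×10⁷) = 72.5 dB
N = −174 + 72.5 + 6.63 = −94.87 dBm
SNR = P_sig − N = −65.7 − (−94.87) = 29.17 dB → 29.2 dB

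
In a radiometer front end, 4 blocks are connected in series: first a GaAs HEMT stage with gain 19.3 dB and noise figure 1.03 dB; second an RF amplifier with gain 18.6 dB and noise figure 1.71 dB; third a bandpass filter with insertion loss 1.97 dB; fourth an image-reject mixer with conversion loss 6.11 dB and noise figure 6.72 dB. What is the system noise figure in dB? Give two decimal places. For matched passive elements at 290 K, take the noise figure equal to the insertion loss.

Convert to linear (a loss of L dB is a gain of −L dB): F_i = 10^(NF_i/10), G_i = 10^(G_i,dB/10)
  Stage 1: F_1 = 10^(1.03/10) = 1.268, G_1 = 10^(19.3/10) = 85.11
  Stage 2: F_2 = 10^(1.71/10) = 1.483, G_2 = 10^(18.6/10) = 72.44
  Stage 3: F_3 = 10^(1.97/10) = 1.574, G_3 = 10^(−1.97/10) = 0.6353
  Stage 4: F_4 = 10^(6.72/10) = 4.699, G_4 = 10^(−6.11/10) = 0.2449
Friis cascade:
  F = 1.268 + (1.483 − 1)/85.11 + (1.574 − 1)/6166 + (4.699 − 1)/3917 = 1.274
NF = 10 log₁₀(1.274) = 1.05 dB

1.05 dB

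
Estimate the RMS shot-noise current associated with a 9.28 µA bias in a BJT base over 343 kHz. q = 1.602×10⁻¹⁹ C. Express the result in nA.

1.01 nA

I_n = √(2qI·B)
2qI·B = 2 × 1.602×10⁻¹⁹ × 9.28×10⁻⁶ × 3.43×10⁵ = 1.02×10⁻¹⁸ A²
I_n = √(1.02×10⁻¹⁸) = 1.01×10⁻⁹ A = 1.01 nA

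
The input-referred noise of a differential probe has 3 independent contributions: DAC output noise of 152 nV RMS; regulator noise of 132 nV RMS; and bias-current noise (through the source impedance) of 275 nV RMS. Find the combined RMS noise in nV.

341 nV

Uncorrelated sources add in power (mean-square): V_tot = √(ΣV_i²)
V_tot = √[(1.52×10⁻⁷)² + (1.32×10⁻⁷)² + (2.75×10⁻⁷)²] = 3.41×10⁻⁷ V = 341 nV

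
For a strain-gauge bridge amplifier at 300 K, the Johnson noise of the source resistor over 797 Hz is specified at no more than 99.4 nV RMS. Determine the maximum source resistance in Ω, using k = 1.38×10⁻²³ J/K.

Johnson–Nyquist: V_n = √(4kTRB) ⇒ R = V_n² / (4kTB)
4kTB = 4 × 1.38×10⁻²³ × 300 × 7.97×10² = 1.32×10⁻¹⁷
R = (9.94×10⁻⁸)² / 1.32×10⁻¹⁷ = 7.49×10² Ω = 749 Ω

749 Ω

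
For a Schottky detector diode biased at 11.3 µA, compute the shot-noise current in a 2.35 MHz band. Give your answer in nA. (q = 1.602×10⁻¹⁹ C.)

I_n = √(2qI·B)
2qI·B = 2 × 1.602×10⁻¹⁹ × 1.13×10⁻⁵ × 2.35×10⁶ = 8.51×10⁻¹⁸ A²
I_n = √(8.51×10⁻¹⁸) = 2.92×10⁻⁹ A = 2.92 nA

2.92 nA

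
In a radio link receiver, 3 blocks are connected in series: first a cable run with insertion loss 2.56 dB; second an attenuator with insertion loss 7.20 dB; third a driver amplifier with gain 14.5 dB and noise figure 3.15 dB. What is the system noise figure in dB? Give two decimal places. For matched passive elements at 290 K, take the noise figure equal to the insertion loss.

12.91 dB

Convert to linear (a loss of L dB is a gain of −L dB): F_i = 10^(NF_i/10), G_i = 10^(G_i,dB/10)
  Stage 1: F_1 = 10^(2.56/10) = 1.803, G_1 = 10^(−2.56/10) = 0.5546
  Stage 2: F_2 = 10^(7.20/10) = 5.248, G_2 = 10^(−7.20/10) = 0.1905
  Stage 3: F_3 = 10^(3.15/10) = 2.065, G_3 = 10^(14.5/10) = 28.18
Friis cascade:
  F = 1.803 + (5.248 − 1)/0.5546 + (2.065 − 1)/0.1057 = 19.54
NF = 10 log₁₀(19.54) = 12.91 dB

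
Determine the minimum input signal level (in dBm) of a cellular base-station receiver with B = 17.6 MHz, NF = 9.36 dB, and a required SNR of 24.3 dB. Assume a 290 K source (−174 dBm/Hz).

Sensitivity = −174 + 10 log₁₀(B) + NF + SNR_min
= −174 + 72.46 + 9.36 + 24.3
= −67.88 dBm → −67.9 dBm

−67.9 dBm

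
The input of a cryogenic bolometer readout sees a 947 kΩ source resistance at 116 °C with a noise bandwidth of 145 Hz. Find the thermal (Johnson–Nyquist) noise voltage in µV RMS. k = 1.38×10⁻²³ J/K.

T = 116 °C + 273.15 = 389.15 K
V_n = √(4kTRB)
4kTRB = 4 × 1.38×10⁻²³ × 389.15 × 9.47×10⁵ × 1.45×10² = 2.95×10⁻¹² V²
V_n = √(2.95×10⁻¹²) = 1.72×10⁻⁶ V = 1.72 µV

1.72 µV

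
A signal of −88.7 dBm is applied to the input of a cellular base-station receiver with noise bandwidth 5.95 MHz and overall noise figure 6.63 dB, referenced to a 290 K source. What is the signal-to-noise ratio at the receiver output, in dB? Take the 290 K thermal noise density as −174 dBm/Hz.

10.9 dB

Noise floor: N = −174 + 10 log₁₀(B) + NF
10 log₁₀(5.95×10⁶) = 67.75 dB
N = −174 + 67.75 + 6.63 = −99.62 dBm
SNR = P_sig − N = −88.7 − (−99.62) = 10.92 dB → 10.9 dB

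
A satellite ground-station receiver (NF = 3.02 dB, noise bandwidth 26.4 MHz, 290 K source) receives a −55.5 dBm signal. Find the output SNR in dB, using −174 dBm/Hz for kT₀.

41.3 dB

Noise floor: N = −174 + 10 log₁₀(B) + NF
10 log₁₀(2.64×10⁷) = 74.22 dB
N = −174 + 74.22 + 3.02 = −96.76 dBm
SNR = P_sig − N = −55.5 − (−96.76) = 41.26 dB → 41.3 dB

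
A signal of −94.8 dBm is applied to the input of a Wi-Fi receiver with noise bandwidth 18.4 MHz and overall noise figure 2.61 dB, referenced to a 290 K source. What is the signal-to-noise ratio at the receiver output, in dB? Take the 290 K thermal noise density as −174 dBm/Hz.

3.9 dB

Noise floor: N = −174 + 10 log₁₀(B) + NF
10 log₁₀(1.84×10⁷) = 72.65 dB
N = −174 + 72.65 + 2.61 = −98.74 dBm
SNR = P_sig − N = −94.8 − (−98.74) = 3.94 dB → 3.9 dB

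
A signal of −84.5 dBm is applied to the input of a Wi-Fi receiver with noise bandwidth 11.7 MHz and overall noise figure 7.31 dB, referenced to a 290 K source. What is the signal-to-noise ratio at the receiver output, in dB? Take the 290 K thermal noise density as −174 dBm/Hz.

11.5 dB

Noise floor: N = −174 + 10 log₁₀(B) + NF
10 log₁₀(1.17×10⁷) = 70.68 dB
N = −174 + 70.68 + 7.31 = −96.01 dBm
SNR = P_sig − N = −84.5 − (−96.01) = 11.51 dB → 11.5 dB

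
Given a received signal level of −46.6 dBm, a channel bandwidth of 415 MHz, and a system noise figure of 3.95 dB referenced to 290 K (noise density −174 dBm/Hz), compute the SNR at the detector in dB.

Noise floor: N = −174 + 10 log₁₀(B) + NF
10 log₁₀(4.15×10⁸) = 86.18 dB
N = −174 + 86.18 + 3.95 = −83.87 dBm
SNR = P_sig − N = −46.6 − (−83.87) = 37.27 dB → 37.3 dB

37.3 dB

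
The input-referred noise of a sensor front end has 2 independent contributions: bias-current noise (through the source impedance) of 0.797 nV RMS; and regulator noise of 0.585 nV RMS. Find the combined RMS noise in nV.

Uncorrelated sources add in power (mean-square): V_tot = √(ΣV_i²)
V_tot = √[(7.97×10⁻¹⁰)² + (5.85×10⁻¹⁰)²] = 9.89×10⁻¹⁰ V = 0.989 nV

0.989 nV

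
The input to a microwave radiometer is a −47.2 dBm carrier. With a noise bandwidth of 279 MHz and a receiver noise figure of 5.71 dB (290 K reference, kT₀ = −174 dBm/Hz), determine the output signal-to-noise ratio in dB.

Noise floor: N = −174 + 10 log₁₀(B) + NF
10 log₁₀(2.79×10⁸) = 84.46 dB
N = −174 + 84.46 + 5.71 = −83.83 dBm
SNR = P_sig − N = −47.2 − (−83.83) = 36.63 dB → 36.6 dB

36.6 dB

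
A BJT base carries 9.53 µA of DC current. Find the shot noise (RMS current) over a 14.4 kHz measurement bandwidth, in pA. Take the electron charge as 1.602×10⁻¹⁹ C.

210 pA

I_n = √(2qI·B)
2qI·B = 2 × 1.602×10⁻¹⁹ × 9.53×10⁻⁶ × 1.44×10⁴ = 4.40×10⁻²⁰ A²
I_n = √(4.40×10⁻²⁰) = 2.10×10⁻¹⁰ A = 210 pA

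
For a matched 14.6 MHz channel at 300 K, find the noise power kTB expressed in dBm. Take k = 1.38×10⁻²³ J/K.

−102.2 dBm

P_n = kTB = 1.38×10⁻²³ × 300 × 1.46×10⁷ = 6.04×10⁻¹⁴ W
In dBm: 10 log₁₀(6.04×10⁻¹⁴ / 10⁻³) = −102.2 dBm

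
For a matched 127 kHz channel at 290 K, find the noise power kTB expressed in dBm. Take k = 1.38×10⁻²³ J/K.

−122.9 dBm

P_n = kTB = 1.38×10⁻²³ × 290 × 1.27×10⁵ = 5.08×10⁻¹⁶ W
In dBm: 10 log₁₀(5.08×10⁻¹⁶ / 10⁻³) = −122.9 dBm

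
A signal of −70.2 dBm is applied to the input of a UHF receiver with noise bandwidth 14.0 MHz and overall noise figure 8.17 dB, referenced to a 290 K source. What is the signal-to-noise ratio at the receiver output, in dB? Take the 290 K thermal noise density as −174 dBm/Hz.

24.2 dB

Noise floor: N = −174 + 10 log₁₀(B) + NF
10 log₁₀(1.40×10⁷) = 71.46 dB
N = −174 + 71.46 + 8.17 = −94.37 dBm
SNR = P_sig − N = −70.2 − (−94.37) = 24.17 dB → 24.2 dB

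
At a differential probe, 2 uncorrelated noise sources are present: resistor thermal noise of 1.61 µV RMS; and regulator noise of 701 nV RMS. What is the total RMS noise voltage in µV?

Uncorrelated sources add in power (mean-square): V_tot = √(ΣV_i²)
V_tot = √[(1.61×10⁻⁶)² + (7.01×10⁻⁷)²] = 1.76×10⁻⁶ V = 1.76 µV

1.76 µV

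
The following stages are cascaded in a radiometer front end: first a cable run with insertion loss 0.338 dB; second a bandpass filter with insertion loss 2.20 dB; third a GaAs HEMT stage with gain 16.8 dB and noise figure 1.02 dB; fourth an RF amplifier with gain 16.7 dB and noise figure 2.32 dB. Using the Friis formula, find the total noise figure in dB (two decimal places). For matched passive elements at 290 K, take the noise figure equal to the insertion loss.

Convert to linear (a loss of L dB is a gain of −L dB): F_i = 10^(NF_i/10), G_i = 10^(G_i,dB/10)
  Stage 1: F_1 = 10^(0.338/10) = 1.081, G_1 = 10^(−0.338/10) = 0.9251
  Stage 2: F_2 = 10^(2.20/10) = 1.660, G_2 = 10^(−2.20/10) = 0.6026
  Stage 3: F_3 = 10^(1.02/10) = 1.265, G_3 = 10^(16.8/10) = 47.86
  Stage 4: F_4 = 10^(2.32/10) = 1.706, G_4 = 10^(16.7/10) = 46.77
Friis cascade:
  F = 1.081 + (1.660 − 1)/0.9251 + (1.265 − 1)/0.5574 + (1.706 − 1)/26.68 = 2.295
NF = 10 log₁₀(2.295) = 3.61 dB

3.61 dB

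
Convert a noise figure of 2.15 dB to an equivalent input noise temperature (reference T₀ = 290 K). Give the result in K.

186 K

F = 10^(2.15/10) = 1.64059
T_e = (F − 1)·T₀ = (1.64059 − 1) × 290 = 186 K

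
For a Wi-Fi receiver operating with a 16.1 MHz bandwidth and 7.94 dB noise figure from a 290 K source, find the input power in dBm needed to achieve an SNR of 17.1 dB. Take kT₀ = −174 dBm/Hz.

Sensitivity = −174 + 10 log₁₀(B) + NF + SNR_min
= −174 + 72.07 + 7.94 + 17.1
= −76.89 dBm → −76.9 dBm

−76.9 dBm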